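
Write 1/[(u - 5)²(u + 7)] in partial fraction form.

Cover-up at u=-7: R = 1/(-7 - 5)² = 1/144. Cover-up at u=5: Q = 1/(5 + 7) = 1/12. Comparing u² coeff: P = -R = -1/144
Result: (-1/144)/(u - 5) + (1/12)/(u - 5)² + (1/144)/(u + 7)


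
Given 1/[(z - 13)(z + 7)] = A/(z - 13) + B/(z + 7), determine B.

Cover-up at z = -7: B = 1/(-7 - 13) = -1/20


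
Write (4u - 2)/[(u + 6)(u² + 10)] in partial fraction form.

At u=-6: α = (4·(-6) - 2)/((-6)² + 10) = -13/23. β = -α = 13/23, γ = 4 - (-6)·α = 14/23
Result: (-13/23)/(u + 6) + ((13/23)u + 14/23)/(u² + 10)


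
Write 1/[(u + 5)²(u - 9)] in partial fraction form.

Cover-up at u=9: γ = 1/(9 + 5)² = 1/196. Cover-up at u=-5: β = 1/(-5 - 9) = -1/14. Comparing u² coeff: α = -γ = -1/196
Result: (-1/196)/(u + 5) - (1/14)/(u + 5)² + (1/196)/(u - 9)


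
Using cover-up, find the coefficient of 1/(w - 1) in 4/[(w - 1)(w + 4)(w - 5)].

Cover (w - 1), set w=1: 4/[(1 + 4)(1 - 5)] = -1/5


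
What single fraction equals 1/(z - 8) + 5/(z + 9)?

Common denominator (z - 8)(z + 9). Numerator: 1(z + 9) + 5(z - 8) = (z + 9) + (5z - 40) = 6z - 31
Result: (6z - 31)/[(z - 8)(z + 9)]


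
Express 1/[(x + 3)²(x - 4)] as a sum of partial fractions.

Cover-up at x=4: γ = 1/(4 + 3)² = 1/49. Cover-up at x=-3: β = 1/(-3 - 4) = -1/7. Comparing x² coeff: α = -γ = -1/49
Result: (-1/49)/(x + 3) - (1/7)/(x + 3)² + (1/49)/(x - 4)


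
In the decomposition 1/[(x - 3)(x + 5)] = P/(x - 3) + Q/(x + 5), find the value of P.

Cover-up at x = 3: P = 1/(3 + 5) = 1/8


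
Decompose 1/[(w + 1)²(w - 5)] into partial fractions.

Cover-up at w=5: C = 1/(5 + 1)² = 1/36. Cover-up at w=-1: B = 1/(-1 - 5) = -1/6. Comparing w² coeff: A = -C = -1/36
Result: (-1/36)/(w + 1) - (1/6)/(w + 1)² + (1/36)/(w - 5)


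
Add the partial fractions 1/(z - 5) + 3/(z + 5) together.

Common denominator (z - 5)(z + 5). Numerator: 1(z + 5) + 3(z - 5) = (z + 5) + (3z - 15) = 4z - 10
Result: (4z - 10)/[(z - 5)(z + 5)]


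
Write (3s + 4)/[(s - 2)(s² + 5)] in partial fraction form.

At s=2: P = (3·2 + 4)/(2² + 5) = 10/9. Q = -P = -10/9, R = 3 - 2·P = 7/9
Result: (10/9)/(s - 2) - ((10/9)s - 7/9)/(s² + 5)


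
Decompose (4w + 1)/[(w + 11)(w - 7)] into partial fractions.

At w=-11: P = (4·(-11) + 1)/(-11 - 7) = 43/18. At w=7: Q = (4·7 + 1)/(7 + 11) = 29/18
Result: (43/18)/(w + 11) + (29/18)/(w - 7)


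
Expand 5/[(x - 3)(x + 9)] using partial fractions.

5/(x - 3)(x + 9) = P/(x - 3) + Q/(x + 9). P = 5/(3 + 9) = 5/12, Q = 5/(-9 - 3) = -5/12
Result: (5/12)/(x - 3) - (5/12)/(x + 9)


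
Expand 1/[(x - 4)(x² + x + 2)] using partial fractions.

Cover-up at x = 4: P = 1/(4² + 1·4 + 2) = 1/22. Then Q = -P = -1/22, R = -P·(1 + 4) = -5/22
Result: (1/22)/(x - 4) - ((1/22)x + 5/22)/(x² + x + 2)


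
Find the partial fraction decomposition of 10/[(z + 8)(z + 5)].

10/(z + 8)(z + 5) = α/(z + 8) + β/(z + 5). α = 10/(-8 + 5) = -10/3, β = 10/(-5 + 8) = 10/3
Result: (-10/3)/(z + 8) + (10/3)/(z + 5)


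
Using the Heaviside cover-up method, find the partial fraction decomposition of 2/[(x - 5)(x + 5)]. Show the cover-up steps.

Cover (x - 5): set x=5, get A = 2/(5 + 5) = 1/5. Cover (x + 5): set x=-5, get B = 2/(-5 - 5) = -1/5.
Result: (1/5)/(x - 5) - (1/5)/(x + 5)


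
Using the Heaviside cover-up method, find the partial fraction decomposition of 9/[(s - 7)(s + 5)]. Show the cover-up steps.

Cover (s - 7): set s=7, get α = 9/(7 + 5) = 3/4. Cover (s + 5): set s=-5, get β = 9/(-5 - 7) = -3/4.
Result: (3/4)/(s - 7) - (3/4)/(s + 5)


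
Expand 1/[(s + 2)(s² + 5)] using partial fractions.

Cover-up at s = -2: α = 1/((-2)² + 5) = 1/9. Then β = -α = -1/9, γ = -α·(0 - 2) = 2/9
Result: (1/9)/(s + 2) - ((1/9)s - 2/9)/(s² + 5)


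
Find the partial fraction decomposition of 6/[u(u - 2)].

6/u(u - 2) = α/u + β/(u - 2). α = 6/(0 - 2) = -3, β = 6/(2 - 0) = 3
Result: -3/u + 3/(u - 2)


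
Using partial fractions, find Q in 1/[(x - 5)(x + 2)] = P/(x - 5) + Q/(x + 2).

Cover-up at x = -2: Q = 1/(-2 - 5) = -1/7


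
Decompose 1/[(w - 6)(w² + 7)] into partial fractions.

Cover-up at w = 6: P = 1/(6² + 7) = 1/43. Then Q = -P = -1/43, R = -P·(0 + 6) = -6/43
Result: (1/43)/(w - 6) - ((1/43)w + 6/43)/(w² + 7)


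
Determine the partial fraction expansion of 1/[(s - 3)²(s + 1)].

Cover-up at s=-1: γ = 1/(-1 - 3)² = 1/16. Cover-up at s=3: β = 1/(3 + 1) = 1/4. Comparing s² coeff: α = -γ = -1/16
Result: (-1/16)/(s - 3) + (1/4)/(s - 3)² + (1/16)/(s + 1)


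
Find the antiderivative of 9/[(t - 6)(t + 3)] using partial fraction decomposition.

Decompose: 9/[(t - 6)(t + 3)] = 1/(t - 6) - 1/(t + 3). Integrate each term: ln|(t - 6)| - ln|(t + 3)| + C


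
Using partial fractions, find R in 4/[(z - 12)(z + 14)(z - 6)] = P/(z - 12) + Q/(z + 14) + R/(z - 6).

Cover-up at z = 6: R = 4/[(6 - 12)(6 + 14)] = 4/[(-6)(20)] = -4/120 = -1/30


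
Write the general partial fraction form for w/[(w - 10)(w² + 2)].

Linear + irreducible quadratic: P/(w - 10) + (Qw + R)/(w² + 2)


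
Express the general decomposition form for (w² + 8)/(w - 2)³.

Repeated linear factor (power 3): P/(w - 2) + Q/(w - 2)² + R/(w - 2)³


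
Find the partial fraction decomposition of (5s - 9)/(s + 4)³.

(5s - 9) = A(s + 4)² + B(s + 4) + C. At s = -4: C = 5·(-4) - 9 = -29. Coefficients: A = 0, B = 5
Result: 5/(s + 4)² - 29/(s + 4)³


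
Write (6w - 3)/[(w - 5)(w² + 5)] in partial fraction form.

At w=5: P = (6·5 - 3)/(5² + 5) = 9/10. Q = -P = -9/10, R = 6 - 5·P = 3/2
Result: (9/10)/(w - 5) - ((9/10)w - 3/2)/(w² + 5)


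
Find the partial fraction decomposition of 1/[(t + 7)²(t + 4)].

Cover-up at t=-4: R = 1/(-4 + 7)² = 1/9. Cover-up at t=-7: Q = 1/(-7 + 4) = -1/3. Comparing t² coeff: P = -R = -1/9
Result: (-1/9)/(t + 7) - (1/3)/(t + 7)² + (1/9)/(t + 4)


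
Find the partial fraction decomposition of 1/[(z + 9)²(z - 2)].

Cover-up at z=2: C = 1/(2 + 9)² = 1/121. Cover-up at z=-9: B = 1/(-9 - 2) = -1/11. Comparing z² coeff: A = -C = -1/121
Result: (-1/121)/(z + 9) - (1/11)/(z + 9)² + (1/121)/(z - 2)


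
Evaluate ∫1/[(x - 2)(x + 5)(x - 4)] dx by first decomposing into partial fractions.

Cover-up: α = -1/14, β = 1/63, γ = 1/18. Decomposition: (-1/14)/(x - 2) + (1/63)/(x + 5) + (1/18)/(x - 4). Integrate each term: (-1/14) ln|(x - 2)| + (1/63) ln|(x + 5)| + (1/18) ln|(x - 4)| + C


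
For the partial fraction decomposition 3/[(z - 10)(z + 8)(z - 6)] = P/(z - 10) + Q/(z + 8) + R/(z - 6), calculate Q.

Cover-up at z = -8: Q = 3/[(-8 - 10)(-8 - 6)] = 3/[(-18)(-14)] = 3/252 = 1/84


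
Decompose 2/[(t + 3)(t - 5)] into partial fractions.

2/(t + 3)(t - 5) = P/(t + 3) + Q/(t - 5). P = 2/(-3 - 5) = -1/4, Q = 2/(5 + 3) = 1/4
Result: (-1/4)/(t + 3) + (1/4)/(t - 5)


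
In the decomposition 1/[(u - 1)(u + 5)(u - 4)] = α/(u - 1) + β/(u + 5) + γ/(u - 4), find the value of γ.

Cover-up at u = 4: γ = 1/[(4 - 1)(4 + 5)] = 1/[(3)(9)] = 1/27


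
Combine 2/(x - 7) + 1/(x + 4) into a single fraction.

Common denominator (x - 7)(x + 4). Numerator: 2(x + 4) + 1(x - 7) = (2x + 8) + (x - 7) = 3x + 1
Result: (3x + 1)/[(x - 7)(x + 4)]


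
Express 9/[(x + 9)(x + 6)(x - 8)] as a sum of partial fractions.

Using cover-up method: P = 3/17, Q = -3/14, R = 9/238
Result: (3/17)/(x + 9) - (3/14)/(x + 6) + (9/238)/(x - 8)


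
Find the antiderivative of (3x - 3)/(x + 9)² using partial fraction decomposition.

Decompose: A = 3, B = 3·(-9) - 3 = -30, so (3x - 3)/(x + 9)² = 3/(x + 9) - 30/(x + 9)². Integrate: ∫ A/(x + 9) dx = 3 ln|(x + 9)|; ∫ B/(x + 9)² dx = 30/(x + 9). Sum: 3 ln|(x + 9)| + 30/(x + 9) + C


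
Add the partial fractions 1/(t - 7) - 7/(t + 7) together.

Common denominator (t - 7)(t + 7). Numerator: 1(t + 7) - 7(t - 7) = (t + 7) - (7t - 49) = -6t + 56
Result: (-6t + 56)/[(t - 7)(t + 7)]


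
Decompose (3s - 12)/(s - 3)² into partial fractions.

(3s - 12) = P(s - 3) + Q. At s = 3: Q = 3·3 - 12 = -3. Coeff of s: P = 3
Result: 3/(s - 3) - 3/(s - 3)²


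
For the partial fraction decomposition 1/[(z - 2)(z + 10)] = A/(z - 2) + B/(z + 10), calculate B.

Cover-up at z = -10: B = 1/(-10 - 2) = -1/12


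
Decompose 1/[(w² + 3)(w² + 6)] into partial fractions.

Coefficient matching gives A = C = 0, B = 1/(6-3) = 1/3, D = -B = -1/3
Result: (1/3)/(w² + 3) - (1/3)/(w² + 6)


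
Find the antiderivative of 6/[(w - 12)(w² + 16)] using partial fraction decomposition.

Cover-up at w=12: α = 6/(12²+16) = 3/80. Coeff matching: β = -3/80, γ = -9/20. Decomposition: (3/80)/(w - 12) - ((3/80)w + 9/20)/(w² + 16). Integrate: linear → ln, quadratic → (1/2)ln + arctan: (3/80) ln|(w - 12)| - (3/160) ln(w² + 16) - (9/80) arctan(w/4) + C


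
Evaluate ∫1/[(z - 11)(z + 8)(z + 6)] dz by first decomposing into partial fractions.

Cover-up: A = 1/323, B = 1/38, C = -1/34. Decomposition: (1/323)/(z - 11) + (1/38)/(z + 8) - (1/34)/(z + 6). Integrate each term: (1/323) ln|(z - 11)| + (1/38) ln|(z + 8)| - (1/34) ln|(z + 6)| + C


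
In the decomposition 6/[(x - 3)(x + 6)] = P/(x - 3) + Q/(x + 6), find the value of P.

Cover-up at x = 3: P = 6/(3 + 6) = 6/9 = 2/3


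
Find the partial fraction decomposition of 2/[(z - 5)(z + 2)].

2/(z - 5)(z + 2) = A/(z - 5) + B/(z + 2). A = 2/(5 + 2) = 2/7, B = 2/(-2 - 5) = -2/7
Result: (2/7)/(z - 5) - (2/7)/(z + 2)


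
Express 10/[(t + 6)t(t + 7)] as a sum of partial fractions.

Using cover-up method: α = -5/3, β = 5/21, γ = 10/7
Result: (-5/3)/(t + 6) + (5/21)/t + (10/7)/(t + 7)


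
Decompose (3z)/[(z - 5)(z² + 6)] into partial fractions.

At z=5: A = (3·5 + 0)/(5² + 6) = 15/31. B = -A = -15/31, C = 3 - 5·A = 18/31
Result: (15/31)/(z - 5) - ((15/31)z - 18/31)/(z² + 6)


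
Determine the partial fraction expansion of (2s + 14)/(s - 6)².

(2s + 14) = A(s - 6) + B. At s = 6: B = 2·6 + 14 = 26. Coeff of s: A = 2
Result: 2/(s - 6) + 26/(s - 6)²


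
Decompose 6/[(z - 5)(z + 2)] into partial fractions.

6/(z - 5)(z + 2) = α/(z - 5) + β/(z + 2). α = 6/(5 + 2) = 6/7, β = 6/(-2 - 5) = -6/7
Result: (6/7)/(z - 5) - (6/7)/(z + 2)


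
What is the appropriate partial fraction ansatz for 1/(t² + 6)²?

Repeated quadratic factor: (αt + β)/(t² + 6) + (γt + δ)/(t² + 6)²


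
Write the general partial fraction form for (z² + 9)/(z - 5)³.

Repeated linear factor (power 3): P/(z - 5) + Q/(z - 5)² + R/(z - 5)³


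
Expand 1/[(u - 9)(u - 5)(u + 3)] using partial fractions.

Using cover-up method: A = 1/48, B = -1/32, C = 1/96
Result: (1/48)/(u - 9) - (1/32)/(u - 5) + (1/96)/(u + 3)


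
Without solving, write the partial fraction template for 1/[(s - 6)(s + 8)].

Distinct linear factors: A/(s - 6) + B/(s + 8)


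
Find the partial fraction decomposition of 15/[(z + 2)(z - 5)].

15/(z + 2)(z - 5) = A/(z + 2) + B/(z - 5). A = 15/(-2 - 5) = -15/7, B = 15/(5 + 2) = 15/7
Result: (-15/7)/(z + 2) + (15/7)/(z - 5)


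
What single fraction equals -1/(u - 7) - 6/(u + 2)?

Common denominator (u - 7)(u + 2). Numerator: -1(u + 2) - 6(u - 7) = (-u - 2) - (6u - 42) = -7u + 40
Result: (-7u + 40)/[(u - 7)(u + 2)]


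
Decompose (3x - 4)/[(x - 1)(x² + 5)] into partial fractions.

At x=1: A = (3·1 - 4)/(1² + 5) = -1/6. B = -A = 1/6, C = 3 - 1·A = 19/6
Result: (-1/6)/(x - 1) + ((1/6)x + 19/6)/(x² + 5)


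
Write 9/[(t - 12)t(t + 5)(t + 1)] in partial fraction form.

Using Heaviside cover-up: (3/884)/(t - 12) - (3/20)/t - (9/340)/(t + 5) + (9/52)/(t + 1)


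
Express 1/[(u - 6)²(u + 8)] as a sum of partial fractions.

Cover-up at u=-8: C = 1/(-8 - 6)² = 1/196. Cover-up at u=6: B = 1/(6 + 8) = 1/14. Comparing u² coeff: A = -C = -1/196
Result: (-1/196)/(u - 6) + (1/14)/(u - 6)² + (1/196)/(u + 8)


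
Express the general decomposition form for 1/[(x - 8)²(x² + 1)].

Repeated linear + quadratic: P/(x - 8) + Q/(x - 8)² + (Rx + S)/(x² + 1)


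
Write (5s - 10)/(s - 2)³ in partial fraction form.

(5s - 10) = A(s - 2)² + B(s - 2) + C. At s = 2: C = 5·2 - 10 = 0. Coefficients: A = 0, B = 5
Result: 5/(s - 2)²


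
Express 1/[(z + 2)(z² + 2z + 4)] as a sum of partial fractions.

Cover-up at z = -2: P = 1/((-2)² + 2·(-2) + 4) = 1/4. Then Q = -P = -1/4, R = -P·(2 - 2) = 0
Result: (1/4)/(z + 2) - ((1/4)z)/(z² + 2z + 4)


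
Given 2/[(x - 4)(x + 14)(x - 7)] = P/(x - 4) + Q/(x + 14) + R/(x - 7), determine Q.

Cover-up at x = -14: Q = 2/[(-14 - 4)(-14 - 7)] = 2/[(-18)(-21)] = 2/378 = 1/189


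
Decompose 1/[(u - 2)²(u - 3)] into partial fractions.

Cover-up at u=3: γ = 1/(3 - 2)² = 1. Cover-up at u=2: β = 1/(2 - 3) = -1. Comparing u² coeff: α = -γ = -1
Result: -1/(u - 2) - 1/(u - 2)² + 1/(u - 3)


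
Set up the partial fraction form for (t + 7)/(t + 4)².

Repeated linear factor: α/(t + 4) + β/(t + 4)²


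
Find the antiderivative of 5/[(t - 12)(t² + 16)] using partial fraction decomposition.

Cover-up at t=12: P = 5/(12²+16) = 1/32. Coeff matching: Q = -1/32, R = -3/8. Decomposition: (1/32)/(t - 12) - ((1/32)t + 3/8)/(t² + 16). Integrate: linear → ln, quadratic → (1/2)ln + arctan: (1/32) ln|(t - 12)| - (1/64) ln(t² + 16) - (3/32) arctan(t/4) + C


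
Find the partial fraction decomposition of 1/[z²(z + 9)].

Cover-up at z=-9: γ = 1/(-9 - 0)² = 1/81. Cover-up at z=0: β = 1/(0 + 9) = 1/9. Comparing z² coeff: α = -γ = -1/81
Result: (-1/81)/z + (1/9)/z² + (1/81)/(z + 9)


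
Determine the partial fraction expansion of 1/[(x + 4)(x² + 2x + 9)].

Cover-up at x = -4: A = 1/((-4)² + 2·(-4) + 9) = 1/17. Then B = -A = -1/17, C = -A·(2 - 4) = 2/17
Result: (1/17)/(x + 4) - ((1/17)x - 2/17)/(x² + 2x + 9)


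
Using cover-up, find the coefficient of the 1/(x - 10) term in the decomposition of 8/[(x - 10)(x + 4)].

Cover (x - 10), set x=10: 8/((x + 4) at x=10) = 8/(14) = 4/7


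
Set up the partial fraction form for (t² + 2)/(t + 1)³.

Repeated linear factor (power 3): α/(t + 1) + β/(t + 1)² + γ/(t + 1)³


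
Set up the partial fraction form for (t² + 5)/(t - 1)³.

Repeated linear factor (power 3): α/(t - 1) + β/(t - 1)² + γ/(t - 1)³


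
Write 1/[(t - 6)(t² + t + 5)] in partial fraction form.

Cover-up at t = 6: α = 1/(6² + 1·6 + 5) = 1/47. Then β = -α = -1/47, γ = -α·(1 + 6) = -7/47
Result: (1/47)/(t - 6) - ((1/47)t + 7/47)/(t² + t + 5)


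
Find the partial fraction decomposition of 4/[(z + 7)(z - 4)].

4/(z + 7)(z - 4) = A/(z + 7) + B/(z - 4). A = 4/(-7 - 4) = -4/11, B = 4/(4 + 7) = 4/11
Result: (-4/11)/(z + 7) + (4/11)/(z - 4)


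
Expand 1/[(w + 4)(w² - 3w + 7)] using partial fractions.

Cover-up at w = -4: α = 1/((-4)² - 3·(-4) + 7) = 1/35. Then β = -α = -1/35, γ = -α·(-3 - 4) = 1/5
Result: (1/35)/(w + 4) - ((1/35)w - 1/5)/(w² - 3w + 7)


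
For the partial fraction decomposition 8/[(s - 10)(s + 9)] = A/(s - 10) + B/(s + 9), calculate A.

Cover-up at s = 10: A = 8/(10 + 9) = 8/19


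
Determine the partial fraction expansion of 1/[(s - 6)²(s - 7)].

Cover-up at s=7: R = 1/(7 - 6)² = 1. Cover-up at s=6: Q = 1/(6 - 7) = -1. Comparing s² coeff: P = -R = -1
Result: -1/(s - 6) - 1/(s - 6)² + 1/(s - 7)


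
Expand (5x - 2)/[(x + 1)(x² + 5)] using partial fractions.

At x=-1: α = (5·(-1) - 2)/((-1)² + 5) = -7/6. β = -α = 7/6, γ = 5 - (-1)·α = 23/6
Result: (-7/6)/(x + 1) + ((7/6)x + 23/6)/(x² + 5)


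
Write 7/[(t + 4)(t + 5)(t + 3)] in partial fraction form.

Using cover-up method: A = -7, B = 7/2, C = 7/2
Result: -7/(t + 4) + (7/2)/(t + 5) + (7/2)/(t + 3)


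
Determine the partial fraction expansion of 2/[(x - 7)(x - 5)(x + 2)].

Using cover-up method: P = 1/9, Q = -1/7, R = 2/63
Result: (1/9)/(x - 7) - (1/7)/(x - 5) + (2/63)/(x + 2)


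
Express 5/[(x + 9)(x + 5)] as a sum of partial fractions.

5/(x + 9)(x + 5) = A/(x + 9) + B/(x + 5). A = 5/(-9 + 5) = -5/4, B = 5/(-5 + 9) = 5/4
Result: (-5/4)/(x + 9) + (5/4)/(x + 5)


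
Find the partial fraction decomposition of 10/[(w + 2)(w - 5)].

10/(w + 2)(w - 5) = A/(w + 2) + B/(w - 5). A = 10/(-2 - 5) = -10/7, B = 10/(5 + 2) = 10/7
Result: (-10/7)/(w + 2) + (10/7)/(w - 5)


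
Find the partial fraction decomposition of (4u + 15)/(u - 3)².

(4u + 15) = A(u - 3) + B. At u = 3: B = 4·3 + 15 = 27. Coeff of u: A = 4
Result: 4/(u - 3) + 27/(u - 3)²


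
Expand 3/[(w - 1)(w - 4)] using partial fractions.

3/(w - 1)(w - 4) = α/(w - 1) + β/(w - 4). α = 3/(1 - 4) = -1, β = 3/(4 - 1) = 1
Result: -1/(w - 1) + 1/(w - 4)


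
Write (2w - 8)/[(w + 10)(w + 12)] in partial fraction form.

At w=-10: A = (2·(-10) - 8)/(-10 + 12) = -14. At w=-12: B = (2·(-12) - 8)/(-12 + 10) = 16
Result: -14/(w + 10) + 16/(w + 12)


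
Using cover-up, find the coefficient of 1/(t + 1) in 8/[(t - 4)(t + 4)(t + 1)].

Cover (t + 1), set t=-1: 8/[(-1 - 4)(-1 + 4)] = -8/15


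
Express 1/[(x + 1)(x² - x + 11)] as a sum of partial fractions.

Cover-up at x = -1: P = 1/((-1)² - 1·(-1) + 11) = 1/13. Then Q = -P = -1/13, R = -P·(-1 - 1) = 2/13
Result: (1/13)/(x + 1) - ((1/13)x - 2/13)/(x² - x + 11)


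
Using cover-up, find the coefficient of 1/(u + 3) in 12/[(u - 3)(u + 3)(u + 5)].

Cover (u + 3), set u=-3: 12/[(-3 - 3)(-3 + 5)] = -1


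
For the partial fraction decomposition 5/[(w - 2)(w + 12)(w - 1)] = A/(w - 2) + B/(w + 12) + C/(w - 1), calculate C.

Cover-up at w = 1: C = 5/[(1 - 2)(1 + 12)] = 5/[(-1)(13)] = -5/13


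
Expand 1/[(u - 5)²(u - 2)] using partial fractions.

Cover-up at u=2: R = 1/(2 - 5)² = 1/9. Cover-up at u=5: Q = 1/(5 - 2) = 1/3. Comparing u² coeff: P = -R = -1/9
Result: (-1/9)/(u - 5) + (1/3)/(u - 5)² + (1/9)/(u - 2)


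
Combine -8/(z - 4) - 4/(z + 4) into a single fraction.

Common denominator (z - 4)(z + 4). Numerator: -8(z + 4) - 4(z - 4) = (-8z - 32) - (4z - 16) = -12z - 16
Result: (-12z - 16)/[(z - 4)(z + 4)]


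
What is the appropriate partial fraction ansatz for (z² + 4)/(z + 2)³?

Repeated linear factor (power 3): α/(z + 2) + β/(z + 2)² + γ/(z + 2)³


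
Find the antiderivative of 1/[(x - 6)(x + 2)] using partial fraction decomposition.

Decompose: 1/[(x - 6)(x + 2)] = (1/8)/(x - 6) - (1/8)/(x + 2). Integrate each term: (1/8) ln|(x - 6)| - (1/8) ln|(x + 2)| + C


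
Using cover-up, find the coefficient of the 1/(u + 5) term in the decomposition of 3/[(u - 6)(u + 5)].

Cover (u + 5), set u=-5: 3/((u - 6) at u=-5) = 3/(-11) = -3/11


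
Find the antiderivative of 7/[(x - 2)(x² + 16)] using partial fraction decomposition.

Cover-up at x=2: P = 7/(2²+16) = 7/20. Coeff matching: Q = -7/20, R = -7/10. Decomposition: (7/20)/(x - 2) - ((7/20)x + 7/10)/(x² + 16). Integrate: linear → ln, quadratic → (1/2)ln + arctan: (7/20) ln|(x - 2)| - (7/40) ln(x² + 16) - (7/40) arctan(x/4) + C


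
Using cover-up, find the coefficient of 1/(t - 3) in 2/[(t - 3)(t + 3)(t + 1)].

Cover (t - 3), set t=3: 2/[(3 + 3)(3 + 1)] = 1/12


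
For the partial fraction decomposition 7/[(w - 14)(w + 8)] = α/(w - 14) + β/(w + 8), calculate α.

Cover-up at w = 14: α = 7/(14 + 8) = 7/22


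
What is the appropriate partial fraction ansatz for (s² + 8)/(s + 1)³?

Repeated linear factor (power 3): P/(s + 1) + Q/(s + 1)² + R/(s + 1)³


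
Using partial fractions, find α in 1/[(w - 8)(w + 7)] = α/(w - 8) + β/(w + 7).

Cover-up at w = 8: α = 1/(8 + 7) = 1/15


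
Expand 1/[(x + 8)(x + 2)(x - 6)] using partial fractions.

Using cover-up method: P = 1/84, Q = -1/48, R = 1/112
Result: (1/84)/(x + 8) - (1/48)/(x + 2) + (1/112)/(x - 6)


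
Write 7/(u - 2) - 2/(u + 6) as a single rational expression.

Common denominator (u - 2)(u + 6). Numerator: 7(u + 6) - 2(u - 2) = (7u + 42) - (2u - 4) = 5u + 46
Result: (5u + 46)/[(u - 2)(u + 6)]


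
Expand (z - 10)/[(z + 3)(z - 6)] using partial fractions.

At z=-3: α = (1·(-3) - 10)/(-3 - 6) = 13/9. At z=6: β = (1·6 - 10)/(6 + 3) = -4/9
Result: (13/9)/(z + 3) - (4/9)/(z - 6)


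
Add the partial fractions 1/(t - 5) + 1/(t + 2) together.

Common denominator (t - 5)(t + 2). Numerator: 1(t + 2) + 1(t - 5) = (t + 2) + (t - 5) = 2t - 3
Result: (2t - 3)/[(t - 5)(t + 2)]


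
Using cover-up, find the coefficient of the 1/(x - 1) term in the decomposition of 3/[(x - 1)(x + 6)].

Cover (x - 1), set x=1: 3/((x + 6) at x=1) = 3/(7) = 3/7


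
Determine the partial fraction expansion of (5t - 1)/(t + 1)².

(5t - 1) = α(t + 1) + β. At t = -1: β = 5·(-1) - 1 = -6. Coeff of t: α = 5
Result: 5/(t + 1) - 6/(t + 1)²


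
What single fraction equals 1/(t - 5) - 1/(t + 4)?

Common denominator (t - 5)(t + 4). Numerator: 1(t + 4) - 1(t - 5) = (t + 4) - (t - 5) = 9
Result: (9)/[(t - 5)(t + 4)]


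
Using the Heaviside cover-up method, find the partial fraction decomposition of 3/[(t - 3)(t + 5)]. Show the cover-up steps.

Cover (t - 3): set t=3, get α = 3/(3 + 5) = 3/8. Cover (t + 5): set t=-5, get β = 3/(-5 - 3) = -3/8.
Result: (3/8)/(t - 3) - (3/8)/(t + 5)


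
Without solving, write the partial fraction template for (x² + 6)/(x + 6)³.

Repeated linear factor (power 3): P/(x + 6) + Q/(x + 6)² + R/(x + 6)³


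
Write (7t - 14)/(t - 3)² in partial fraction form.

(7t - 14) = α(t - 3) + β. At t = 3: β = 7·3 - 14 = 7. Coeff of t: α = 7
Result: 7/(t - 3) + 7/(t - 3)²


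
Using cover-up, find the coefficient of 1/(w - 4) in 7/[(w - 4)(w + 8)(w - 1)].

Cover (w - 4), set w=4: 7/[(4 + 8)(4 - 1)] = 7/36


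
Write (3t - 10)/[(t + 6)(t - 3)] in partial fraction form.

At t=-6: A = (3·(-6) - 10)/(-6 - 3) = 28/9. At t=3: B = (3·3 - 10)/(3 + 6) = -1/9
Result: (28/9)/(t + 6) - (1/9)/(t - 3)


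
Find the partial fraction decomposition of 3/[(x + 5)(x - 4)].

3/(x + 5)(x - 4) = α/(x + 5) + β/(x - 4). α = 3/(-5 - 4) = -1/3, β = 3/(4 + 5) = 1/3
Result: (-1/3)/(x + 5) + (1/3)/(x - 4)


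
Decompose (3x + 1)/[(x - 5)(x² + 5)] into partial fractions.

At x=5: A = (3·5 + 1)/(5² + 5) = 8/15. B = -A = -8/15, C = 3 - 5·A = 1/3
Result: (8/15)/(x - 5) - ((8/15)x - 1/3)/(x² + 5)


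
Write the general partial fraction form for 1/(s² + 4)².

Repeated quadratic factor: (Ps + Q)/(s² + 4) + (Rs + S)/(s² + 4)²


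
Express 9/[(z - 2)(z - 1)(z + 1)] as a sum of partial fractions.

Using cover-up method: A = 3, B = -9/2, C = 3/2
Result: 3/(z - 2) - (9/2)/(z - 1) + (3/2)/(z + 1)


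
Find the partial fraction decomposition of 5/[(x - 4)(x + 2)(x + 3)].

Using cover-up method: A = 5/42, B = -5/6, C = 5/7
Result: (5/42)/(x - 4) - (5/6)/(x + 2) + (5/7)/(x + 3)


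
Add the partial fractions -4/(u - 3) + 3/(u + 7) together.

Common denominator (u - 3)(u + 7). Numerator: -4(u + 7) + 3(u - 3) = (-4u - 28) + (3u - 9) = -u - 37
Result: (-u - 37)/[(u - 3)(u + 7)]


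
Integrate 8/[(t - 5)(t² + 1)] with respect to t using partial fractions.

Cover-up at t=5: P = 8/(5²+1) = 4/13. Coeff matching: Q = -4/13, R = -20/13. Decomposition: (4/13)/(t - 5) - ((4/13)t + 20/13)/(t² + 1). Integrate: linear → ln, quadratic → (1/2)ln + arctan: (4/13) ln|(t - 5)| - (2/13) ln(t² + 1) - (20/13) arctan(t) + C


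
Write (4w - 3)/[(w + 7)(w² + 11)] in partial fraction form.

At w=-7: P = (4·(-7) - 3)/((-7)² + 11) = -31/60. Q = -P = 31/60, R = 4 - (-7)·P = 23/60
Result: (-31/60)/(w + 7) + ((31/60)w + 23/60)/(w² + 11)


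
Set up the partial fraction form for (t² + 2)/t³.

Repeated linear factor (power 3): A/t + B/t² + C/t³


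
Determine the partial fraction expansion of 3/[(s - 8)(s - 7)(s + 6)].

Using cover-up method: P = 3/14, Q = -3/13, R = 3/182
Result: (3/14)/(s - 8) - (3/13)/(s - 7) + (3/182)/(s + 6)


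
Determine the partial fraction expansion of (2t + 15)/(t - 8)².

(2t + 15) = P(t - 8) + Q. At t = 8: Q = 2·8 + 15 = 31. Coeff of t: P = 2
Result: 2/(t - 8) + 31/(t - 8)²


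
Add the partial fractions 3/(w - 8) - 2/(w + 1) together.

Common denominator (w - 8)(w + 1). Numerator: 3(w + 1) - 2(w - 8) = (3w + 3) - (2w - 16) = w + 19
Result: (w + 19)/[(w - 8)(w + 1)]


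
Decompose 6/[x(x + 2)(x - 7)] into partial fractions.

Using cover-up method: P = -3/7, Q = 1/3, R = 2/21
Result: (-3/7)/x + (1/3)/(x + 2) + (2/21)/(x - 7)


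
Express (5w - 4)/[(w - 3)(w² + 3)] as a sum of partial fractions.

At w=3: A = (5·3 - 4)/(3² + 3) = 11/12. B = -A = -11/12, C = 5 - 3·A = 9/4
Result: (11/12)/(w - 3) - ((11/12)w - 9/4)/(w² + 3)


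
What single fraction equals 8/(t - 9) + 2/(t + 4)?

Common denominator (t - 9)(t + 4). Numerator: 8(t + 4) + 2(t - 9) = (8t + 32) + (2t - 18) = 10t + 14
Result: (10t + 14)/[(t - 9)(t + 4)]


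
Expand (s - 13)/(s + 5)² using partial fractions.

(s - 13) = P(s + 5) + Q. At s = -5: Q = 1·(-5) - 13 = -18. Coeff of s: P = 1
Result: 1/(s + 5) - 18/(s + 5)²


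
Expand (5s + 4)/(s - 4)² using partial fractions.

(5s + 4) = A(s - 4) + B. At s = 4: B = 5·4 + 4 = 24. Coeff of s: A = 5
Result: 5/(s - 4) + 24/(s - 4)²


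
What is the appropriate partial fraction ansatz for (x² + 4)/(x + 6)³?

Repeated linear factor (power 3): P/(x + 6) + Q/(x + 6)² + R/(x + 6)³


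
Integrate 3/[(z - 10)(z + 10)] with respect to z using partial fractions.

Decompose: 3/[(z - 10)(z + 10)] = (3/20)/(z - 10) - (3/20)/(z + 10). Integrate each term: (3/20) ln|(z - 10)| - (3/20) ln|(z + 10)| + C


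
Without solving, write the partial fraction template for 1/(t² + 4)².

Repeated quadratic factor: (αt + β)/(t² + 4) + (γt + δ)/(t² + 4)²


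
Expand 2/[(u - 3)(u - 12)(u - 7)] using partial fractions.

Using cover-up method: α = 1/18, β = 2/45, γ = -1/10
Result: (1/18)/(u - 3) + (2/45)/(u - 12) - (1/10)/(u - 7)


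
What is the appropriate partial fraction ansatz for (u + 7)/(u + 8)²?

Repeated linear factor: P/(u + 8) + Q/(u + 8)²


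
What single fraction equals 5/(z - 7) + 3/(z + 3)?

Common denominator (z - 7)(z + 3). Numerator: 5(z + 3) + 3(z - 7) = (5z + 15) + (3z - 21) = 8z - 6
Result: (8z - 6)/[(z - 7)(z + 3)]


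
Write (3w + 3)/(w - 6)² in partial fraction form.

(3w + 3) = P(w - 6) + Q. At w = 6: Q = 3·6 + 3 = 21. Coeff of w: P = 3
Result: 3/(w - 6) + 21/(w - 6)²


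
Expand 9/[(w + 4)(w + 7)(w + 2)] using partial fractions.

Using cover-up method: P = -3/2, Q = 3/5, R = 9/10
Result: (-3/2)/(w + 4) + (3/5)/(w + 7) + (9/10)/(w + 2)


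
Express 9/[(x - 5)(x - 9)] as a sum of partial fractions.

9/(x - 5)(x - 9) = P/(x - 5) + Q/(x - 9). P = 9/(5 - 9) = -9/4, Q = 9/(9 - 5) = 9/4
Result: (-9/4)/(x - 5) + (9/4)/(x - 9)


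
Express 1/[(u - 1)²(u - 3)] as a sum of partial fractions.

Cover-up at u=3: γ = 1/(3 - 1)² = 1/4. Cover-up at u=1: β = 1/(1 - 3) = -1/2. Comparing u² coeff: α = -γ = -1/4
Result: (-1/4)/(u - 1) - (1/2)/(u - 1)² + (1/4)/(u - 3)


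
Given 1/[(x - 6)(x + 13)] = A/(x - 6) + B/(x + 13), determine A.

Cover-up at x = 6: A = 1/(6 + 13) = 1/19


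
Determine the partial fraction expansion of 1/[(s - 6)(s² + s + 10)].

Cover-up at s = 6: α = 1/(6² + 1·6 + 10) = 1/52. Then β = -α = -1/52, γ = -α·(1 + 6) = -7/52
Result: (1/52)/(s - 6) - ((1/52)s + 7/52)/(s² + s + 10)


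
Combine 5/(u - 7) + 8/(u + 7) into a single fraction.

Common denominator (u - 7)(u + 7). Numerator: 5(u + 7) + 8(u - 7) = (5u + 35) + (8u - 56) = 13u - 21
Result: (13u - 21)/[(u - 7)(u + 7)]


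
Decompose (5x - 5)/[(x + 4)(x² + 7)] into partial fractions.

At x=-4: A = (5·(-4) - 5)/((-4)² + 7) = -25/23. B = -A = 25/23, C = 5 - (-4)·A = 15/23
Result: (-25/23)/(x + 4) + ((25/23)x + 15/23)/(x² + 7)


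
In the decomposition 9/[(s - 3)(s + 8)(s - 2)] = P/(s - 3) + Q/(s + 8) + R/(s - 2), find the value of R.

Cover-up at s = 2: R = 9/[(2 - 3)(2 + 8)] = 9/[(-1)(10)] = -9/10


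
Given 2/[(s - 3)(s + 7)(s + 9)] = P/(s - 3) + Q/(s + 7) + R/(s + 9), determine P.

Cover-up at s = 3: P = 2/[(3 + 7)(3 + 9)] = 2/[(10)(12)] = 2/120 = 1/60


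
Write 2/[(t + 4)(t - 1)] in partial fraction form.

2/(t + 4)(t - 1) = A/(t + 4) + B/(t - 1). A = 2/(-4 - 1) = -2/5, B = 2/(1 + 4) = 2/5
Result: (-2/5)/(t + 4) + (2/5)/(t - 1)


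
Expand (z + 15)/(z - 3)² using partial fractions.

(z + 15) = A(z - 3) + B. At z = 3: B = 1·3 + 15 = 18. Coeff of z: A = 1
Result: 1/(z - 3) + 18/(z - 3)²


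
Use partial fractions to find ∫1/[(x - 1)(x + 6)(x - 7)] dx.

Cover-up: P = -1/42, Q = 1/91, R = 1/78. Decomposition: (-1/42)/(x - 1) + (1/91)/(x + 6) + (1/78)/(x - 7). Integrate each term: (-1/42) ln|(x - 1)| + (1/91) ln|(x + 6)| + (1/78) ln|(x - 7)| + C


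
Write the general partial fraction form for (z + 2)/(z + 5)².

Repeated linear factor: P/(z + 5) + Q/(z + 5)²


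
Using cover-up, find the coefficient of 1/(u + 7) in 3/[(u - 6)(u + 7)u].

Cover (u + 7), set u=-7: 3/[(-7 - 6)(-7 - 0)] = 3/91


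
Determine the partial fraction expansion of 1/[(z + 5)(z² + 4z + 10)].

Cover-up at z = -5: A = 1/((-5)² + 4·(-5) + 10) = 1/15. Then B = -A = -1/15, C = -A·(4 - 5) = 1/15
Result: (1/15)/(z + 5) - ((1/15)z - 1/15)/(z² + 4z + 10)


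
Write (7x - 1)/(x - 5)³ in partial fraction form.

(7x - 1) = α(x - 5)² + β(x - 5) + γ. At x = 5: γ = 7·5 - 1 = 34. Coefficients: α = 0, β = 7
Result: 7/(x - 5)² + 34/(x - 5)³


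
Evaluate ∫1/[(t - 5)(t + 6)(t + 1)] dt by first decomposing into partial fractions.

Cover-up: α = 1/66, β = 1/55, γ = -1/30. Decomposition: (1/66)/(t - 5) + (1/55)/(t + 6) - (1/30)/(t + 1). Integrate each term: (1/66) ln|(t - 5)| + (1/55) ln|(t + 6)| - (1/30) ln|(t + 1)| + C


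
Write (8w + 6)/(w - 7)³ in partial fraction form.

(8w + 6) = A(w - 7)² + B(w - 7) + C. At w = 7: C = 8·7 + 6 = 62. Coefficients: A = 0, B = 8
Result: 8/(w - 7)² + 62/(w - 7)³


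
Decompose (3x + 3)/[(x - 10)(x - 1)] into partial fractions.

At x=10: α = (3·10 + 3)/(10 - 1) = 11/3. At x=1: β = (3·1 + 3)/(1 - 10) = -2/3
Result: (11/3)/(x - 10) - (2/3)/(x - 1)


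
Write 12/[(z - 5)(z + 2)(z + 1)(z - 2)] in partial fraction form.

Using Heaviside cover-up: (2/21)/(z - 5) - (3/7)/(z + 2) + (2/3)/(z + 1) - (1/3)/(z - 2)


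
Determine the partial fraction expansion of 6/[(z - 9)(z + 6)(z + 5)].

Using cover-up method: P = 1/35, Q = 2/5, R = -3/7
Result: (1/35)/(z - 9) + (2/5)/(z + 6) - (3/7)/(z + 5)


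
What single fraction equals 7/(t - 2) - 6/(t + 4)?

Common denominator (t - 2)(t + 4). Numerator: 7(t + 4) - 6(t - 2) = (7t + 28) - (6t - 12) = t + 40
Result: (t + 40)/[(t - 2)(t + 4)]


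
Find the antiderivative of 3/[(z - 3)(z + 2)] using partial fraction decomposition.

Decompose: 3/[(z - 3)(z + 2)] = (3/5)/(z - 3) - (3/5)/(z + 2). Integrate each term: (3/5) ln|(z - 3)| - (3/5) ln|(z + 2)| + C


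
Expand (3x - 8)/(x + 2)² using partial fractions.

(3x - 8) = α(x + 2) + β. At x = -2: β = 3·(-2) - 8 = -14. Coeff of x: α = 3
Result: 3/(x + 2) - 14/(x + 2)²


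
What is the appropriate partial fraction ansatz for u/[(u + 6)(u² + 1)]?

Linear + irreducible quadratic: α/(u + 6) + (βu + γ)/(u² + 1)


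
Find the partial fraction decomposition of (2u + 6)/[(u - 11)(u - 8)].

At u=11: P = (2·11 + 6)/(11 - 8) = 28/3. At u=8: Q = (2·8 + 6)/(8 - 11) = -22/3
Result: (28/3)/(u - 11) - (22/3)/(u - 8)


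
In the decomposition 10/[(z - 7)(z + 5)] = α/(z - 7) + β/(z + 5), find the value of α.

Cover-up at z = 7: α = 10/(7 + 5) = 10/12 = 5/6


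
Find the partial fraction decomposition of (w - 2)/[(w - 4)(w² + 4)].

At w=4: A = (1·4 - 2)/(4² + 4) = 1/10. B = -A = -1/10, C = 1 - 4·A = 3/5
Result: (1/10)/(w - 4) - ((1/10)w - 3/5)/(w² + 4)


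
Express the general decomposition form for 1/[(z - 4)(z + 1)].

Distinct linear factors: A/(z - 4) + B/(z + 1)


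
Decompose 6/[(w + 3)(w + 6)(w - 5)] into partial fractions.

Using cover-up method: A = -1/4, B = 2/11, C = 3/44
Result: (-1/4)/(w + 3) + (2/11)/(w + 6) + (3/44)/(w - 5)


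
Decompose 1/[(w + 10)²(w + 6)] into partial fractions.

Cover-up at w=-6: C = 1/(-6 + 10)² = 1/16. Cover-up at w=-10: B = 1/(-10 + 6) = -1/4. Comparing w² coeff: A = -C = -1/16
Result: (-1/16)/(w + 10) - (1/4)/(w + 10)² + (1/16)/(w + 6)


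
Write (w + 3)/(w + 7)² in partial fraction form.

(w + 3) = α(w + 7) + β. At w = -7: β = 1·(-7) + 3 = -4. Coeff of w: α = 1
Result: 1/(w + 7) - 4/(w + 7)²


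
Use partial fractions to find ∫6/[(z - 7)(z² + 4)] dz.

Cover-up at z=7: A = 6/(7²+4) = 6/53. Coeff matching: B = -6/53, C = -42/53. Decomposition: (6/53)/(z - 7) - ((6/53)z + 42/53)/(z² + 4). Integrate: linear → ln, quadratic → (1/2)ln + arctan: (6/53) ln|(z - 7)| - (3/53) ln(z² + 4) - (21/53) arctan(z/2) + C


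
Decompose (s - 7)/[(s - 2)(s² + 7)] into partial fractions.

At s=2: A = (1·2 - 7)/(2² + 7) = -5/11. B = -A = 5/11, C = 1 - 2·A = 21/11
Result: (-5/11)/(s - 2) + ((5/11)s + 21/11)/(s² + 7)


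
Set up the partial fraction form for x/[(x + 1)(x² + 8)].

Linear + irreducible quadratic: P/(x + 1) + (Qx + R)/(x² + 8)


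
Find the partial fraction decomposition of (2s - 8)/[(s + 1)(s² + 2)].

At s=-1: P = (2·(-1) - 8)/((-1)² + 2) = -10/3. Q = -P = 10/3, R = 2 - (-1)·P = -4/3
Result: (-10/3)/(s + 1) + ((10/3)s - 4/3)/(s² + 2)


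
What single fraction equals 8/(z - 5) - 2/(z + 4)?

Common denominator (z - 5)(z + 4). Numerator: 8(z + 4) - 2(z - 5) = (8z + 32) - (2z - 10) = 6z + 42
Result: (6z + 42)/[(z - 5)(z + 4)]


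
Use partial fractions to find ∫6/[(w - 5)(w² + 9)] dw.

Cover-up at w=5: P = 6/(5²+9) = 3/17. Coeff matching: Q = -3/17, R = -15/17. Decomposition: (3/17)/(w - 5) - ((3/17)w + 15/17)/(w² + 9). Integrate: linear → ln, quadratic → (1/2)ln + arctan: (3/17) ln|(w - 5)| - (3/34) ln(w² + 9) - (5/17) arctan(w/3) + C


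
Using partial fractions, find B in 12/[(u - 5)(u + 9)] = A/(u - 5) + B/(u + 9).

Cover-up at u = -9: B = 12/(-9 - 5) = -12/14 = -6/7


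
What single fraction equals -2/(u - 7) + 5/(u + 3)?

Common denominator (u - 7)(u + 3). Numerator: -2(u + 3) + 5(u - 7) = (-2u - 6) + (5u - 35) = 3u - 41
Result: (3u - 41)/[(u - 7)(u + 3)]


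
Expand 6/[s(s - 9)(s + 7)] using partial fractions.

Using cover-up method: A = -2/21, B = 1/24, C = 3/56
Result: (-2/21)/s + (1/24)/(s - 9) + (3/56)/(s + 7)


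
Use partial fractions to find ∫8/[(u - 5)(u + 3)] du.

Decompose: 8/[(u - 5)(u + 3)] = 1/(u - 5) - 1/(u + 3). Integrate each term: ln|(u - 5)| - ln|(u + 3)| + C


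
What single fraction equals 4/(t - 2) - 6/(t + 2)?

Common denominator (t - 2)(t + 2). Numerator: 4(t + 2) - 6(t - 2) = (4t + 8) - (6t - 12) = -2t + 20
Result: (-2t + 20)/[(t - 2)(t + 2)]


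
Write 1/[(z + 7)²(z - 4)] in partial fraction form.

Cover-up at z=4: R = 1/(4 + 7)² = 1/121. Cover-up at z=-7: Q = 1/(-7 - 4) = -1/11. Comparing z² coeff: P = -R = -1/121
Result: (-1/121)/(z + 7) - (1/11)/(z + 7)² + (1/121)/(z - 4)


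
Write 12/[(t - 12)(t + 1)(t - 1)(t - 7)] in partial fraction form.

Using Heaviside cover-up: (12/715)/(t - 12) - (3/52)/(t + 1) + (1/11)/(t - 1) - (1/20)/(t - 7)


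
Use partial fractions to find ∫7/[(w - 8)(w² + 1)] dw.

Cover-up at w=8: P = 7/(8²+1) = 7/65. Coeff matching: Q = -7/65, R = -56/65. Decomposition: (7/65)/(w - 8) - ((7/65)w + 56/65)/(w² + 1). Integrate: linear → ln, quadratic → (1/2)ln + arctan: (7/65) ln|(w - 8)| - (7/130) ln(w² + 1) - (56/65) arctan(w) + C


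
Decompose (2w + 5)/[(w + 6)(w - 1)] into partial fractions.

At w=-6: P = (2·(-6) + 5)/(-6 - 1) = 1. At w=1: Q = (2·1 + 5)/(1 + 6) = 1
Result: 1/(w + 6) + 1/(w - 1)


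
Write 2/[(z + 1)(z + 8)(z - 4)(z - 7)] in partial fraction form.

Using Heaviside cover-up: (1/140)/(z + 1) - (1/630)/(z + 8) - (1/90)/(z - 4) + (1/180)/(z - 7)


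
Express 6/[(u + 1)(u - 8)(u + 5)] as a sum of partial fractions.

Using cover-up method: α = -1/6, β = 2/39, γ = 3/26
Result: (-1/6)/(u + 1) + (2/39)/(u - 8) + (3/26)/(u + 5)


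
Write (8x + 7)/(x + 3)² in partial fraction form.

(8x + 7) = α(x + 3) + β. At x = -3: β = 8·(-3) + 7 = -17. Coeff of x: α = 8
Result: 8/(x + 3) - 17/(x + 3)²


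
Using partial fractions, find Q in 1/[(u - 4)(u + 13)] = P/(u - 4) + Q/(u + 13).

Cover-up at u = -13: Q = 1/(-13 - 4) = -1/17


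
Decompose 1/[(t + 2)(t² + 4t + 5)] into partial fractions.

Cover-up at t = -2: P = 1/((-2)² + 4·(-2) + 5) = 1. Then Q = -P = -1, R = -P·(4 - 2) = -2
Result: 1/(t + 2) - (t + 2)/(t² + 4t + 5)


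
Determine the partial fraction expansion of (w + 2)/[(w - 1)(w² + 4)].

At w=1: P = (1·1 + 2)/(1² + 4) = 3/5. Q = -P = -3/5, R = 1 - 1·P = 2/5
Result: (3/5)/(w - 1) - ((3/5)w - 2/5)/(w² + 4)


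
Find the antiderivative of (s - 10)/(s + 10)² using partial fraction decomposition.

Decompose: P = 1, Q = 1·(-10) - 10 = -20, so (s - 10)/(s + 10)² = 1/(s + 10) - 20/(s + 10)². Integrate: ∫ P/(s + 10) ds = ln|(s + 10)|; ∫ Q/(s + 10)² ds = 20/(s + 10). Sum: ln|(s + 10)| + 20/(s + 10) + C


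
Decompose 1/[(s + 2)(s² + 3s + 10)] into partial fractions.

Cover-up at s = -2: A = 1/((-2)² + 3·(-2) + 10) = 1/8. Then B = -A = -1/8, C = -A·(3 - 2) = -1/8
Result: (1/8)/(s + 2) - ((1/8)s + 1/8)/(s² + 3s + 10)


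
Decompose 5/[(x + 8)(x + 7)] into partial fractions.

5/(x + 8)(x + 7) = P/(x + 8) + Q/(x + 7). P = 5/(-8 + 7) = -5, Q = 5/(-7 + 8) = 5
Result: -5/(x + 8) + 5/(x + 7)


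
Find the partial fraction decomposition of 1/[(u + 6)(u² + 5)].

Cover-up at u = -6: P = 1/((-6)² + 5) = 1/41. Then Q = -P = -1/41, R = -P·(0 - 6) = 6/41
Result: (1/41)/(u + 6) - ((1/41)u - 6/41)/(u² + 5)


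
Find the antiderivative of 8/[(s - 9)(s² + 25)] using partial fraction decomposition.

Cover-up at s=9: P = 8/(9²+25) = 4/53. Coeff matching: Q = -4/53, R = -36/53. Decomposition: (4/53)/(s - 9) - ((4/53)s + 36/53)/(s² + 25). Integrate: linear → ln, quadratic → (1/2)ln + arctan: (4/53) ln|(s - 9)| - (2/53) ln(s² + 25) - (36/265) arctan(s/5) + C


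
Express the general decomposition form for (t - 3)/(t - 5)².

Repeated linear factor: α/(t - 5) + β/(t - 5)²


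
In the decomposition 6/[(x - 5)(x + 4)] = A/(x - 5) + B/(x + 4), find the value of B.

Cover-up at x = -4: B = 6/(-4 - 5) = -6/9 = -2/3


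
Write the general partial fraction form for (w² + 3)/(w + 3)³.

Repeated linear factor (power 3): P/(w + 3) + Q/(w + 3)² + R/(w + 3)³


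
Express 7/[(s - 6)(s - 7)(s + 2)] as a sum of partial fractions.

Using cover-up method: P = -7/8, Q = 7/9, R = 7/72
Result: (-7/8)/(s - 6) + (7/9)/(s - 7) + (7/72)/(s + 2)


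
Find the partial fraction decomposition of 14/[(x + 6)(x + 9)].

14/(x + 6)(x + 9) = P/(x + 6) + Q/(x + 9). P = 14/(-6 + 9) = 14/3, Q = 14/(-9 + 6) = -14/3
Result: (14/3)/(x + 6) - (14/3)/(x + 9)


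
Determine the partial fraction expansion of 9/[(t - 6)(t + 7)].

9/(t - 6)(t + 7) = P/(t - 6) + Q/(t + 7). P = 9/(6 + 7) = 9/13, Q = 9/(-7 - 6) = -9/13
Result: (9/13)/(t - 6) - (9/13)/(t + 7)


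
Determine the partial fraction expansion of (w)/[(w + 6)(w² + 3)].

At w=-6: A = (1·(-6) + 0)/((-6)² + 3) = -2/13. B = -A = 2/13, C = 1 - (-6)·A = 1/13
Result: (-2/13)/(w + 6) + ((2/13)w + 1/13)/(w² + 3)


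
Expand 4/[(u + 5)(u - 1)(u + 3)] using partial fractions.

Using cover-up method: P = 1/3, Q = 1/6, R = -1/2
Result: (1/3)/(u + 5) + (1/6)/(u - 1) - (1/2)/(u + 3)


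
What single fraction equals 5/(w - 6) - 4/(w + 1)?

Common denominator (w - 6)(w + 1). Numerator: 5(w + 1) - 4(w - 6) = (5w + 5) - (4w - 24) = w + 29
Result: (w + 29)/[(w - 6)(w + 1)]
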